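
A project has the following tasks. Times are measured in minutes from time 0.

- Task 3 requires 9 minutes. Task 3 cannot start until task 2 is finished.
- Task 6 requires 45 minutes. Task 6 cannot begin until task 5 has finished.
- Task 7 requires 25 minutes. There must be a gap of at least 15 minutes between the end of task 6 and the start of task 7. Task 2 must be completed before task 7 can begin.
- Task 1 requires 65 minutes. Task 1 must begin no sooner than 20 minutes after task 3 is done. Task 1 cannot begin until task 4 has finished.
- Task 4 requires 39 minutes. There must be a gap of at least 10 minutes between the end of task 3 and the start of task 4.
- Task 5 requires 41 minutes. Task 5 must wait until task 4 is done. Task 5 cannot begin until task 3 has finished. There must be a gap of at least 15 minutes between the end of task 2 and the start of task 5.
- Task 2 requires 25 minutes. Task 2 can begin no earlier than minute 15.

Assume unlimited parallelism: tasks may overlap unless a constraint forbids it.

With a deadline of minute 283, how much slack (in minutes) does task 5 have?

59

Task 2 waits on its own release at minute 15, so it starts at minute 15 and finishes at 15 + 25 = minute 40.
Task 3 cannot begin until task 2 (finishes minute 40). It runs from minute 40 to 40 + 9 = minute 49.
After task 3 (finishes minute 49, plus 10-minute gap → minute 59), task 4 can start at minute 59 and finishes at minute 98.
Task 5 needs all of task 4 (finishes minute 98); task 3 (finishes minute 49); task 2 (finishes minute 40, plus 15-minute gap → minute 55). That puts its earliest start at minute 98; it finishes at 98 + 41 = minute 139.

Working backward from the deadline:
Task 7 has no dependents, so it just needs to finish by minute 283. Starting by 283 − 25 = minute 258 achieves that.
Since task 7 (must start by minute 258, minus 15-minute gap → minute 243) depends on it, task 6 must finish by minute 243. Backing off its 45-minute duration gives a latest start of minute 198.
Task 5 must finish before task 6 (must start by minute 198). With a 41-minute duration, task 5 must start by 198 − 41 = minute 157.
So task 5 can start as early as minute 98 and as late as minute 157, giving 157 − 98 = 59 minutes of slack.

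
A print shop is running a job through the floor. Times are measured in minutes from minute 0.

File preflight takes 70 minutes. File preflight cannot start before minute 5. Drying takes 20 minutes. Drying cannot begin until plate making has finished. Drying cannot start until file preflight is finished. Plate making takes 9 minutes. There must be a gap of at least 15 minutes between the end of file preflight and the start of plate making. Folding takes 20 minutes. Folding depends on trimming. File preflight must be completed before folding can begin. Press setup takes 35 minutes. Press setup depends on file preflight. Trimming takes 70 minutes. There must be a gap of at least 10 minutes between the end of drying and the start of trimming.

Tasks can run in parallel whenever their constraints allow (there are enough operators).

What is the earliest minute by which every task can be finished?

After its own release at minute 5, file preflight can start at minute 5 and finishes at minute 75.
Press setup cannot begin until file preflight (finishes minute 75). It runs from minute 75 to 75 + 35 = minute 110.
After file preflight (finishes minute 75, plus 15-minute gap → minute 90), plate making can start at minute 90 and finishes at minute 99.
For drying: plate making (finishes minute 99); file preflight (finishes minute 75). Taking the maximum gives a start of minute 99, and it finishes at 99 + 20 = minute 119.
Trimming waits on drying (finishes minute 119, plus 10-minute gap → minute 129), so it starts at minute 129 and finishes at 129 + 70 = minute 199.
For folding: trimming (finishes minute 199); file preflight (finishes minute 75). Taking the maximum gives a start of minute 199, and it finishes at 199 + 20 = minute 219.
All tasks are finished once the last one completes. Finish times: File preflight at 75, Plate making at 99, Press setup at 110, Drying at 119, Trimming at 199, Folding at 219. The latest is minute 219.

219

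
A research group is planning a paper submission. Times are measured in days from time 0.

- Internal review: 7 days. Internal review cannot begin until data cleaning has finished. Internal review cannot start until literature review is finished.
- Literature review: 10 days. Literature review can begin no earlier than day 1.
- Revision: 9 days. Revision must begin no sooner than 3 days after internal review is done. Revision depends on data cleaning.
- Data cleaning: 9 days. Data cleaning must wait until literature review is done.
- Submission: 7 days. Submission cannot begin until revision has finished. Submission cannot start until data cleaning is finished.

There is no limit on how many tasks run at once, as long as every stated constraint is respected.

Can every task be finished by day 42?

Literature review waits on its own release at day 1, so it starts at day 1 and finishes at 1 + 10 = day 11.
Data cleaning cannot begin until literature review (finishes day 11). It runs from day 11 to 11 + 9 = day 20.
Internal review has to wait for data cleaning (finishes day 20); literature review (finishes day 11). The latest of these is day 20, so internal review runs day 20 to 20 + 7 = day 27.
Revision has to wait for internal review (finishes day 27, plus 3-day gap → day 30); data cleaning (finishes day 20). The latest of these is day 30, so revision runs day 30 to 30 + 9 = day 39.
Submission needs all of revision (finishes day 39); data cleaning (finishes day 20). That puts its earliest start at day 39; it finishes at 39 + 7 = day 46.
The earliest everything can be done is day 46, which is after the deadline of 42, so it is not possible.

No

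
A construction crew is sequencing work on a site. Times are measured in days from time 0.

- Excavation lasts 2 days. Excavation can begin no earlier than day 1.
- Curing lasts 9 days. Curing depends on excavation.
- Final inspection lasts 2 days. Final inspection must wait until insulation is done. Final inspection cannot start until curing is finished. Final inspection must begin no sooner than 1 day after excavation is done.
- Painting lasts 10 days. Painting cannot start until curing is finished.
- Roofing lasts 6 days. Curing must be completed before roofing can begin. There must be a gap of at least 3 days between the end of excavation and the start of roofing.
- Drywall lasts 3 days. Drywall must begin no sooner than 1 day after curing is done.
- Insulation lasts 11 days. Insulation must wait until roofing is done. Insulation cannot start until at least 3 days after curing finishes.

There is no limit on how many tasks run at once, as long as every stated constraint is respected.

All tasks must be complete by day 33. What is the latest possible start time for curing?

5

To finish by day 33, final inspection (duration 2) must start no later than day 31.
Insulation feeds into final inspection (must start by day 31); so insulation must finish by day 31 and therefore start by day 20.
Roofing feeds into insulation (must start by day 20); so roofing must finish by day 20 and therefore start by day 14.
Drywall must finish by day 33; it takes 3 days, so it must start by 33 − 3 = day 30.
Nothing follows painting; the deadline of day 33 is its only limit. It must start by 33 − 10 = day 23.
Curing feeds roofing (must start by day 14); insulation (must start by day 20, minus 3-day gap → day 17); drywall (must start by day 30, minus 1-day gap → day 29); painting (must start by day 23); final inspection (must start by day 31). Taking the minimum, curing must finish by day 14 and start by 14 − 9 = day 5.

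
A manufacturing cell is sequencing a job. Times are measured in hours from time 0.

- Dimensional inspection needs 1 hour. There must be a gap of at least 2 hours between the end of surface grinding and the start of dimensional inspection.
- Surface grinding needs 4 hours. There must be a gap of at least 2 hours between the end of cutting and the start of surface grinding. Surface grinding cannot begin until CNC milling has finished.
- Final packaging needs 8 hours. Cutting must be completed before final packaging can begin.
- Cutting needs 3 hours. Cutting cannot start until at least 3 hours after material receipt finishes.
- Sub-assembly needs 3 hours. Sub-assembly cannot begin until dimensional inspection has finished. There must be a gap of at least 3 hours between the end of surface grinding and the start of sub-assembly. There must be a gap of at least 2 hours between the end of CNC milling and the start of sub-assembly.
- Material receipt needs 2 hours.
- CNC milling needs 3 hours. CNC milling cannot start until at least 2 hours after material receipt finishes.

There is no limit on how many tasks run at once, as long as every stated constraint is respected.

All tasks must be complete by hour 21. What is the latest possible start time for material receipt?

1

Sub-assembly must finish by hour 21; it takes 3 hours, so it must start by 21 − 3 = hour 18.
Since sub-assembly (must start by hour 18) depends on it, dimensional inspection must finish by hour 18. Backing off its 1-hour duration gives a latest start of hour 17.
Surface grinding feeds dimensional inspection (must start by hour 17, minus 2-hour gap → hour 15); sub-assembly (must start by hour 18, minus 3-hour gap → hour 15). Taking the minimum, surface grinding must finish by hour 15 and start by 15 − 4 = hour 11.
Final packaging has no dependents, so it just needs to finish by hour 21. Starting by 21 − 8 = hour 13 achieves that.
Cutting has several dependents: surface grinding (must start by hour 11, minus 2-hour gap → hour 9); final packaging (must start by hour 13). The earliest of those limits is hour 9, so cutting must start by 9 − 3 = hour 6.
For CNC milling: surface grinding (must start by hour 11); sub-assembly (must start by hour 18, minus 2-hour gap → hour 16). The most restrictive is hour 11; with a 3-hour duration, CNC milling must start by hour 8.
For material receipt: cutting (must start by hour 6, minus 3-hour gap → hour 3); CNC milling (must start by hour 8, minus 2-hour gap → hour 6). The most restrictive is hour 3; with a 2-hour duration, material receipt must start by hour 1.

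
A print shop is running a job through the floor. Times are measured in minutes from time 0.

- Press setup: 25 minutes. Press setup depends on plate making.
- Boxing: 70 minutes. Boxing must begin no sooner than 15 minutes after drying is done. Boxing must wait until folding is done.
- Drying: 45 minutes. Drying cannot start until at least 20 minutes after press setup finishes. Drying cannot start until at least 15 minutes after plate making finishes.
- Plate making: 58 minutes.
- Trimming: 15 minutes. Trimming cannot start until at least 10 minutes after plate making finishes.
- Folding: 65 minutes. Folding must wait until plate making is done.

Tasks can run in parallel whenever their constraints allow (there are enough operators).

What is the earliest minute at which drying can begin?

103

Plate making has no prerequisites, so it starts at minute 0 and finishes at minute 58.
After plate making (finishes minute 58), press setup can start at minute 58 and finishes at minute 83.
Drying waits on press setup (finishes minute 83, plus 20-minute gap → minute 103); plate making (finishes minute 58, plus 15-minute gap → minute 73). The latest of these is minute 103, which is the earliest drying can start.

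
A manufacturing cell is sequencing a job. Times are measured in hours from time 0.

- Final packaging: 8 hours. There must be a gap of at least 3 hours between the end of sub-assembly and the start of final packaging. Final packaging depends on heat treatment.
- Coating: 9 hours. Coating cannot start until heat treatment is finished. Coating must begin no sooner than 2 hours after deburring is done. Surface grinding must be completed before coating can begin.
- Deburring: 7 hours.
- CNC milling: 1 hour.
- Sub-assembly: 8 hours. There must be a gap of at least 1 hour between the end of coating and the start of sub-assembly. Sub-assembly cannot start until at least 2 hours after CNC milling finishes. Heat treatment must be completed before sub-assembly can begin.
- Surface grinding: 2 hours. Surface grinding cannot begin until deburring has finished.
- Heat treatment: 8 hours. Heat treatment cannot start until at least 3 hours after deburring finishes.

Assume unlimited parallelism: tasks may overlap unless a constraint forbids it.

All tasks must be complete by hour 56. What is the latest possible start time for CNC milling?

Nothing follows final packaging; the deadline of hour 56 is its only limit. It must start by 56 − 8 = hour 48.
Since final packaging (must start by hour 48, minus 3-hour gap → hour 45) depends on it, sub-assembly must finish by hour 45. Backing off its 8-hour duration gives a latest start of hour 37.
CNC milling must finish before sub-assembly (must start by hour 37, minus 2-hour gap → hour 35). With a 1-hour duration, CNC milling must start by 35 − 1 = hour 34.

34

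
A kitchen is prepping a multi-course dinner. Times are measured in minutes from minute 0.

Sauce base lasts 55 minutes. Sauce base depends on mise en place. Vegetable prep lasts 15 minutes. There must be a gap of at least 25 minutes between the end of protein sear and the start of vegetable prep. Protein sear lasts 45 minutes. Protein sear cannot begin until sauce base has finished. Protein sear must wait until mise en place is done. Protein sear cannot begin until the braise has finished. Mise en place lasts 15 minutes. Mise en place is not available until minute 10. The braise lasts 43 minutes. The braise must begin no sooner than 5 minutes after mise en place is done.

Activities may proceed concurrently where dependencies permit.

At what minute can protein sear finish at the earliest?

125

After its own release at minute 10, mise en place can start at minute 10 and finishes at minute 25.
The braise waits on mise en place (finishes minute 25, plus 5-minute gap → minute 30), so it starts at minute 30 and finishes at 30 + 43 = minute 73.
Sauce base cannot begin until mise en place (finishes minute 25). It runs from minute 25 to 25 + 55 = minute 80.
Protein sear needs all of sauce base (finishes minute 80); mise en place (finishes minute 25); the braise (finishes minute 73). That puts its earliest start at minute 80; it finishes at 80 + 45 = minute 125.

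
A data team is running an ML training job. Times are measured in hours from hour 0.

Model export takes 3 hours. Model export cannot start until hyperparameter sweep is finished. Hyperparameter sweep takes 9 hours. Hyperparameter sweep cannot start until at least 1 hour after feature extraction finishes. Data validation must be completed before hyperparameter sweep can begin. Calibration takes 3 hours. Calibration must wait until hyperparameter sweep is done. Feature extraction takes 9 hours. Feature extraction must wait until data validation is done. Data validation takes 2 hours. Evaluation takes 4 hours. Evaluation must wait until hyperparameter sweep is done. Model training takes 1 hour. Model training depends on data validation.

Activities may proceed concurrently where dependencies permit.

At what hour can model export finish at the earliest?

Data validation can start immediately at hour 0; it finishes at hour 2.
After data validation (finishes hour 2), feature extraction can start at hour 2 and finishes at hour 11.
Hyperparameter sweep cannot start until feature extraction (finishes hour 11, plus 1-hour gap → hour 12); data validation (finishes hour 2). The controlling bound is hour 12, so hyperparameter sweep finishes at 12 + 9 = hour 21.
After hyperparameter sweep (finishes hour 21), model export can start at hour 21 and finishes at hour 24.

24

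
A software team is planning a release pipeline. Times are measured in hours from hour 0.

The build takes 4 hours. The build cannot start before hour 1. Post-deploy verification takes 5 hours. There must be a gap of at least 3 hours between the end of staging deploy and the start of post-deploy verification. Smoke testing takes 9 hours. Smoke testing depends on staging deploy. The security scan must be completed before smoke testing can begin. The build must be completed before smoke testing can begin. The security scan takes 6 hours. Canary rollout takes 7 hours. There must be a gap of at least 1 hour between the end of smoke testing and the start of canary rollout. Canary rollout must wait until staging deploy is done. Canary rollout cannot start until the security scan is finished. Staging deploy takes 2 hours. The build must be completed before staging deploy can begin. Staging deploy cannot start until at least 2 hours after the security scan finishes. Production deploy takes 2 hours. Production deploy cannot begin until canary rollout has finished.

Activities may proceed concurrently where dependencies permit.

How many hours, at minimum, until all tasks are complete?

The security scan can start immediately at hour 0; it finishes at hour 6.
After its own release at hour 1, the build can start at hour 1 and finishes at hour 5.
For staging deploy: the build (finishes hour 5); the security scan (finishes hour 6, plus 2-hour gap → hour 8). Taking the maximum gives a start of hour 8, and it finishes at 8 + 2 = hour 10.
After staging deploy (finishes hour 10, plus 3-hour gap → hour 13), post-deploy verification can start at hour 13 and finishes at hour 18.
Smoke testing has to wait for staging deploy (finishes hour 10); the security scan (finishes hour 6); the build (finishes hour 5). The latest of these is hour 10, so smoke testing runs hour 10 to 10 + 9 = hour 19.
Canary rollout has to wait for smoke testing (finishes hour 19, plus 1-hour gap → hour 20); staging deploy (finishes hour 10); the security scan (finishes hour 6). The latest of these is hour 20, so canary rollout runs hour 20 to 20 + 7 = hour 27.
Production deploy cannot begin until canary rollout (finishes hour 27). It runs from hour 27 to 27 + 2 = hour 29.
All tasks are finished once the last one completes. Finish times: The build at 5, The security scan at 6, Staging deploy at 10, Smoke testing at 19, Canary rollout at 27, Production deploy at 29, Post-deploy verification at 18. The latest is hour 29.

29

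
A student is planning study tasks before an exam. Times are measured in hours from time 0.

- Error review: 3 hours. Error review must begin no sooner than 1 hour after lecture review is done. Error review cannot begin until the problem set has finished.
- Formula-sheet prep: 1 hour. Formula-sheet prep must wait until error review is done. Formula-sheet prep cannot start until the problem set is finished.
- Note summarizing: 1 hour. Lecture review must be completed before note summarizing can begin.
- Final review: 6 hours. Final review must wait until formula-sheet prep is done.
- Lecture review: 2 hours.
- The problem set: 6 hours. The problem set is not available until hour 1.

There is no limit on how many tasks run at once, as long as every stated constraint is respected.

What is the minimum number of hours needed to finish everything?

The problem set waits on its own release at hour 1, so it starts at hour 1 and finishes at 1 + 6 = hour 7.
Lecture review has no prerequisites, so it starts at hour 0 and finishes at hour 2.
After lecture review (finishes hour 2), note summarizing can start at hour 2 and finishes at hour 3.
Error review needs all of lecture review (finishes hour 2, plus 1-hour gap → hour 3); the problem set (finishes hour 7). That puts its earliest start at hour 7; it finishes at 7 + 3 = hour 10.
Formula-sheet prep needs all of error review (finishes hour 10); the problem set (finishes hour 7). That puts its earliest start at hour 10; it finishes at 10 + 1 = hour 11.
Final review cannot begin until formula-sheet prep (finishes hour 11). It runs from hour 11 to 11 + 6 = hour 17.
All tasks are finished once the last one completes. Finish times: Lecture review at 2, The problem set at 7, Error review at 10, Note summarizing at 3, Formula-sheet prep at 11, Final review at 17. The latest is hour 17.

17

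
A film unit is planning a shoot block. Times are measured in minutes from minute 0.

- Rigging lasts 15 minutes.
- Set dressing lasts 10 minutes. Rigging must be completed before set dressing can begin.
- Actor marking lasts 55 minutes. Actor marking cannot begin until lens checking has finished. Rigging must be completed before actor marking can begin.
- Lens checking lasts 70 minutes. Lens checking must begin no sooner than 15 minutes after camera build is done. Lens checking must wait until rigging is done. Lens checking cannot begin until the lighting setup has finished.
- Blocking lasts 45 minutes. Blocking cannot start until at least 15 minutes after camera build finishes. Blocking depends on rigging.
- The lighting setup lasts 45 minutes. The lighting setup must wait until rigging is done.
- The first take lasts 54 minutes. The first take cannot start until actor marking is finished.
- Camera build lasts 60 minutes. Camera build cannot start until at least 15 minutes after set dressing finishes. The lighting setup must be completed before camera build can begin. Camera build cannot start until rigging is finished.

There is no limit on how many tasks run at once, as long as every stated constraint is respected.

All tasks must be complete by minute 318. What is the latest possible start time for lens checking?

To finish by minute 318, the first take (duration 54) must start no later than minute 264.
Actor marking has to be done before the first take (must start by minute 264). That means finishing by minute 264, i.e. starting by 264 − 55 = minute 209.
Since actor marking (must start by minute 209) depends on it, lens checking must finish by minute 209. Backing off its 70-minute duration gives a latest start of minute 139.

139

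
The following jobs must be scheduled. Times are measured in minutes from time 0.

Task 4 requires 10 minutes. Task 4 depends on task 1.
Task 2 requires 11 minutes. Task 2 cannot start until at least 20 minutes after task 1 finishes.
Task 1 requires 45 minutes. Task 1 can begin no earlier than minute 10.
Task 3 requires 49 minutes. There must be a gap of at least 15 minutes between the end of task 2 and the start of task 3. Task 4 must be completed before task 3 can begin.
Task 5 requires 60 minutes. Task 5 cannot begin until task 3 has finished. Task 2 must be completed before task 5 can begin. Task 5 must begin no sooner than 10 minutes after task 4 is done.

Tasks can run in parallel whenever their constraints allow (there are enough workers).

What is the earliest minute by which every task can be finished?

210

Task 1 cannot begin until its own release at minute 10. It runs from minute 10 to 10 + 45 = minute 55.
Task 4 cannot begin until task 1 (finishes minute 55). It runs from minute 55 to 55 + 10 = minute 65.
Task 2 cannot begin until task 1 (finishes minute 55, plus 20-minute gap → minute 75). It runs from minute 75 to 75 + 11 = minute 86.
Task 3 cannot start until task 2 (finishes minute 86, plus 15-minute gap → minute 101); task 4 (finishes minute 65). The controlling bound is minute 101, so task 3 finishes at 101 + 49 = minute 150.
Task 5 cannot start until task 3 (finishes minute 150); task 2 (finishes minute 86); task 4 (finishes minute 65, plus 10-minute gap → minute 75). The controlling bound is minute 150, so task 5 finishes at 150 + 60 = minute 210.
All tasks are finished once the last one completes. Finish times: Task 1 at 55, Task 2 at 86, Task 3 at 150, Task 4 at 65, Task 5 at 210. The latest is minute 210.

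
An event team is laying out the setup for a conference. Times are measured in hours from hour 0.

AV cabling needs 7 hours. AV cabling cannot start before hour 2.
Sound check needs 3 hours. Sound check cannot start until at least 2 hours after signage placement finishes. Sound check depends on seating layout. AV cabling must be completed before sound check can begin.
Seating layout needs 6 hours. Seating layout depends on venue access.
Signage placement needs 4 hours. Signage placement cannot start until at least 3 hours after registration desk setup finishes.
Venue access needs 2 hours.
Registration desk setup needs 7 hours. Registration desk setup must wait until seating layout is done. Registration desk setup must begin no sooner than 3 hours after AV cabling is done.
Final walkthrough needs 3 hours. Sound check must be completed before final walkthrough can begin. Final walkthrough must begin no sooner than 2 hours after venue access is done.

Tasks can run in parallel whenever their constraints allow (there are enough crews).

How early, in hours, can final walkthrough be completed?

After its own release at hour 2, AV cabling can start at hour 2 and finishes at hour 9.
Venue access has no prerequisites, so it starts at hour 0 and finishes at hour 2.
After venue access (finishes hour 2), seating layout can start at hour 2 and finishes at hour 8.
Registration desk setup cannot start until seating layout (finishes hour 8); AV cabling (finishes hour 9, plus 3-hour gap → hour 12). The controlling bound is hour 12, so registration desk setup finishes at 12 + 7 = hour 19.
Signage placement waits on registration desk setup (finishes hour 19, plus 3-hour gap → hour 22), so it starts at hour 22 and finishes at 22 + 4 = hour 26.
Sound check needs all of signage placement (finishes hour 26, plus 2-hour gap → hour 28); seating layout (finishes hour 8); AV cabling (finishes hour 9). That puts its earliest start at hour 28; it finishes at 28 + 3 = hour 31.
Final walkthrough cannot start until sound check (finishes hour 31); venue access (finishes hour 2, plus 2-hour gap → hour 4). The controlling bound is hour 31, so final walkthrough finishes at 31 + 3 = hour 34.

34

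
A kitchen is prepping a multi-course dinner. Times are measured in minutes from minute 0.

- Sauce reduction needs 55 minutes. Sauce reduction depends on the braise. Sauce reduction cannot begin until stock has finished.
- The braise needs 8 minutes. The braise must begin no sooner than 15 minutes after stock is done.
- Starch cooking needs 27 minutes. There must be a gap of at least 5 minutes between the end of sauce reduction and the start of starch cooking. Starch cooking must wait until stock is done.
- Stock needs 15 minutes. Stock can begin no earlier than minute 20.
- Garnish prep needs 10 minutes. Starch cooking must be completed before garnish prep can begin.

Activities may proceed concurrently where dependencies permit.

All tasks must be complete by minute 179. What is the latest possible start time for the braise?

74

Garnish prep has no dependents, so it just needs to finish by minute 179. Starting by 179 − 10 = minute 169 achieves that.
Starch cooking feeds into garnish prep (must start by minute 169); so starch cooking must finish by minute 169 and therefore start by minute 142.
Sauce reduction has to be done before starch cooking (must start by minute 142, minus 5-minute gap → minute 137). That means finishing by minute 137, i.e. starting by 137 − 55 = minute 82.
The braise feeds into sauce reduction (must start by minute 82); so the braise must finish by minute 82 and therefore start by minute 74.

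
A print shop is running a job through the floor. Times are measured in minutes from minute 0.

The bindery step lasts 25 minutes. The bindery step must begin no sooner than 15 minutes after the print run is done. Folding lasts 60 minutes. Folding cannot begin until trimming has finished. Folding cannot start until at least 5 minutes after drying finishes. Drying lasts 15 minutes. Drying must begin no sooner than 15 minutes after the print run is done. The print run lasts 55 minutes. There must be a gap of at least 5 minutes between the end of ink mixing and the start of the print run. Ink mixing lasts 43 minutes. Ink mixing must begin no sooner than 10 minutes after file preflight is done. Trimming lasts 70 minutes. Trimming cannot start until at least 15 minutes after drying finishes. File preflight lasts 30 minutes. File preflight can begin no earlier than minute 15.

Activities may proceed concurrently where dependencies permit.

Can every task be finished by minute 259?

No

File preflight cannot begin until its own release at minute 15. It runs from minute 15 to 15 + 30 = minute 45.
Ink mixing cannot begin until file preflight (finishes minute 45, plus 10-minute gap → minute 55). It runs from minute 55 to 55 + 43 = minute 98.
After ink mixing (finishes minute 98, plus 5-minute gap → minute 103), the print run can start at minute 103 and finishes at minute 158.
The bindery step waits on the print run (finishes minute 158, plus 15-minute gap → minute 173), so it starts at minute 173 and finishes at 173 + 25 = minute 198.
Drying waits on the print run (finishes minute 158, plus 15-minute gap → minute 173), so it starts at minute 173 and finishes at 173 + 15 = minute 188.
Trimming cannot begin until drying (finishes minute 188, plus 15-minute gap → minute 203). It runs from minute 203 to 203 + 70 = minute 273.
For folding: trimming (finishes minute 273); drying (finishes minute 188, plus 5-minute gap → minute 193). Taking the maximum gives a start of minute 273, and it finishes at 273 + 60 = minute 333.
The earliest everything can be done is minute 333, which is after the deadline of 259, so it is not possible.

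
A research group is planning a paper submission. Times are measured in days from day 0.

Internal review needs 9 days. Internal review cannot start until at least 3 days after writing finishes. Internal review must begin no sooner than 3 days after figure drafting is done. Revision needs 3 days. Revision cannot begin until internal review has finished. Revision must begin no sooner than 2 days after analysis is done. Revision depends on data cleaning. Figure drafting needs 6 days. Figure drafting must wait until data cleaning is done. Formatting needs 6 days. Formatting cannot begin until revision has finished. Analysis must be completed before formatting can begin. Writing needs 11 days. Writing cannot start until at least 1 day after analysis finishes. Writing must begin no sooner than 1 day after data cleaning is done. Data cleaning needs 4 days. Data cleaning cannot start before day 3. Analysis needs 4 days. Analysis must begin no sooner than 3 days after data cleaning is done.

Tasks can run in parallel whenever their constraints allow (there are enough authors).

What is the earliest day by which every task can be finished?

Data cleaning waits on its own release at day 3, so it starts at day 3 and finishes at 3 + 4 = day 7.
Figure drafting waits on data cleaning (finishes day 7), so it starts at day 7 and finishes at 7 + 6 = day 13.
After data cleaning (finishes day 7, plus 3-day gap → day 10), analysis can start at day 10 and finishes at day 14.
For writing: analysis (finishes day 14, plus 1-day gap → day 15); data cleaning (finishes day 7, plus 1-day gap → day 8). Taking the maximum gives a start of day 15, and it finishes at 15 + 11 = day 26.
Internal review has to wait for writing (finishes day 26, plus 3-day gap → day 29); figure drafting (finishes day 13, plus 3-day gap → day 16). The latest of these is day 29, so internal review runs day 29 to 29 + 9 = day 38.
Revision has to wait for internal review (finishes day 38); analysis (finishes day 14, plus 2-day gap → day 16); data cleaning (finishes day 7). The latest of these is day 38, so revision runs day 38 to 38 + 3 = day 41.
Formatting needs all of revision (finishes day 41); analysis (finishes day 14). That puts its earliest start at day 41; it finishes at 41 + 6 = day 47.
All tasks are finished once the last one completes. Finish times: Data cleaning at 7, Analysis at 14, Figure drafting at 13, Writing at 26, Internal review at 38, Revision at 41, Formatting at 47. The latest is day 47.

47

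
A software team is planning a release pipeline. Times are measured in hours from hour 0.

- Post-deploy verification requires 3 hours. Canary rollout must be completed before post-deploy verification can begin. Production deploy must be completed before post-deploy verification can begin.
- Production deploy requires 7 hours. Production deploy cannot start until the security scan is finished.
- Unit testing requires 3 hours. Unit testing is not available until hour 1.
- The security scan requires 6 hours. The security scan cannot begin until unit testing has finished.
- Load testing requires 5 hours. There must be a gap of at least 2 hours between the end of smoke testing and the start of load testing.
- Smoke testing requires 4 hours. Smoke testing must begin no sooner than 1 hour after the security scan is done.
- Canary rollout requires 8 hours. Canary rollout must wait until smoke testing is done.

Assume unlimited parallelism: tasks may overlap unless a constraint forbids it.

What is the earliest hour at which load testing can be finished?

22

Unit testing cannot begin until its own release at hour 1. It runs from hour 1 to 1 + 3 = hour 4.
The security scan waits on unit testing (finishes hour 4), so it starts at hour 4 and finishes at 4 + 6 = hour 10.
Smoke testing waits on the security scan (finishes hour 10, plus 1-hour gap → hour 11), so it starts at hour 11 and finishes at 11 + 4 = hour 15.
After smoke testing (finishes hour 15, plus 2-hour gap → hour 17), load testing can start at hour 17 and finishes at hour 22.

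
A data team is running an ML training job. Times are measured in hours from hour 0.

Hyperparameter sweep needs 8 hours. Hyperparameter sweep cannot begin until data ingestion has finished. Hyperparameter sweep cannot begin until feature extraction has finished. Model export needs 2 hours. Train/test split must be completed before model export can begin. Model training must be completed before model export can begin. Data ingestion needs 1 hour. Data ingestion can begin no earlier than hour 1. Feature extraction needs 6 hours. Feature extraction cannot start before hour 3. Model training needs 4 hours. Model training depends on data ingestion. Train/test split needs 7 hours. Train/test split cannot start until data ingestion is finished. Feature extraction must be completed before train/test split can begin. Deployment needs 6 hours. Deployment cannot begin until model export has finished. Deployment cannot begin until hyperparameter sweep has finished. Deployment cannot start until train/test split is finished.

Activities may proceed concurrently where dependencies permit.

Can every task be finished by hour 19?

No

After its own release at hour 3, feature extraction can start at hour 3 and finishes at hour 9.
Data ingestion waits on its own release at hour 1, so it starts at hour 1 and finishes at 1 + 1 = hour 2.
Model training waits on data ingestion (finishes hour 2), so it starts at hour 2 and finishes at 2 + 4 = hour 6.
Hyperparameter sweep needs all of data ingestion (finishes hour 2); feature extraction (finishes hour 9). That puts its earliest start at hour 9; it finishes at 9 + 8 = hour 17.
Train/test split needs all of data ingestion (finishes hour 2); feature extraction (finishes hour 9). That puts its earliest start at hour 9; it finishes at 9 + 7 = hour 16.
Model export needs all of train/test split (finishes hour 16); model training (finishes hour 6). That puts its earliest start at hour 16; it finishes at 16 + 2 = hour 18.
Deployment needs all of model export (finishes hour 18); hyperparameter sweep (finishes hour 17); train/test split (finishes hour 16). That puts its earliest start at hour 18; it finishes at 18 + 6 = hour 24.
The earliest everything can be done is hour 24, which is after the deadline of 19, so it is not possible.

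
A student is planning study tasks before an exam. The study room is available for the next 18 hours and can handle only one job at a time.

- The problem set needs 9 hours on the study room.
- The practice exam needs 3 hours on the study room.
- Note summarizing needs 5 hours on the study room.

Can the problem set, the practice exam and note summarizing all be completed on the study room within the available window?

Yes

Running back to back, the jobs need 9 + 3 + 5 = 17 hours on the study room.
Since 17 ≤ 18, they fit within the window.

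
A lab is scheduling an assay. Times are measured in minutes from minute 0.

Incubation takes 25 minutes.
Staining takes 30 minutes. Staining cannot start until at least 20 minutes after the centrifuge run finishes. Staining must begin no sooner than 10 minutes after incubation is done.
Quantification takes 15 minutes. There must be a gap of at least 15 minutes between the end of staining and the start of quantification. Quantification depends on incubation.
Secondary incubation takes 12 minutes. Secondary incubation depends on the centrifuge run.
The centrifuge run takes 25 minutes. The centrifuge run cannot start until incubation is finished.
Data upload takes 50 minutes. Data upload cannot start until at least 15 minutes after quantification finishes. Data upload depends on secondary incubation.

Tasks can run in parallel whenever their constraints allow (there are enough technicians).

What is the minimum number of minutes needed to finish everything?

Incubation can start immediately at minute 0; it finishes at minute 25.
The centrifuge run waits on incubation (finishes minute 25), so it starts at minute 25 and finishes at 25 + 25 = minute 50.
Secondary incubation cannot begin until the centrifuge run (finishes minute 50). It runs from minute 50 to 50 + 12 = minute 62.
Staining cannot start until the centrifuge run (finishes minute 50, plus 20-minute gap → minute 70); incubation (finishes minute 25, plus 10-minute gap → minute 35). The controlling bound is minute 70, so staining finishes at 70 + 30 = minute 100.
Quantification has to wait for staining (finishes minute 100, plus 15-minute gap → minute 115); incubation (finishes minute 25). The latest of these is minute 115, so quantification runs minute 115 to 115 + 15 = minute 130.
Data upload needs all of quantification (finishes minute 130, plus 15-minute gap → minute 145); secondary incubation (finishes minute 62). That puts its earliest start at minute 145; it finishes at 145 + 50 = minute 195.
All tasks are finished once the last one completes. Finish times: Incubation at 25, The centrifuge run at 50, Staining at 100, Secondary incubation at 62, Quantification at 130, Data upload at 195. The latest is minute 195.

195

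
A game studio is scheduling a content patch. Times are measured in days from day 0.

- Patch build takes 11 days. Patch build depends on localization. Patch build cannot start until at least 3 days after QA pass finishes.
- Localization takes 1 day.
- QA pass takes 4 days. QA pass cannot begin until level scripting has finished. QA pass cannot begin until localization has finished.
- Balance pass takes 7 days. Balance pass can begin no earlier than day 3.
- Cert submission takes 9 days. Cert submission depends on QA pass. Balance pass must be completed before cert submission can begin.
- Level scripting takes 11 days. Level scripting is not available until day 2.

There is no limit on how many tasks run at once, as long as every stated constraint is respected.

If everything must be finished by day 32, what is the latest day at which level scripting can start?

3

Nothing follows cert submission; the deadline of day 32 is its only limit. It must start by 32 − 9 = day 23.
Patch build has no dependents, so it just needs to finish by day 32. Starting by 32 − 11 = day 21 achieves that.
For QA pass: cert submission (must start by day 23); patch build (must start by day 21, minus 3-day gap → day 18). The most restrictive is day 18; with a 4-day duration, QA pass must start by day 14.
Level scripting must finish before QA pass (must start by day 14). With an 11-day duration, level scripting must start by 14 − 11 = day 3.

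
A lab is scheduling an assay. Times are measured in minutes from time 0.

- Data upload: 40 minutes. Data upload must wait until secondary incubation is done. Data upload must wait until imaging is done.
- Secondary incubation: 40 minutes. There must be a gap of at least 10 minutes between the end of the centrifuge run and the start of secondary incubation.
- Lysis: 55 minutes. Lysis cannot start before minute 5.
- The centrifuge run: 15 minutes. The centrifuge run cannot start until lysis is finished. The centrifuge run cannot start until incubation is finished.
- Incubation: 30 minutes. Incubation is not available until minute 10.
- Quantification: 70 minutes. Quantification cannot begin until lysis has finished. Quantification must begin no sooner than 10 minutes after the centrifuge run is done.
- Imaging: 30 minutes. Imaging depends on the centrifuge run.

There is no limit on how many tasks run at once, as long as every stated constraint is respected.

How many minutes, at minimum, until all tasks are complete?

165

After its own release at minute 10, incubation can start at minute 10 and finishes at minute 40.
After its own release at minute 5, lysis can start at minute 5 and finishes at minute 60.
For the centrifuge run: lysis (finishes minute 60); incubation (finishes minute 40). Taking the maximum gives a start of minute 60, and it finishes at 60 + 15 = minute 75.
Quantification has to wait for lysis (finishes minute 60); the centrifuge run (finishes minute 75, plus 10-minute gap → minute 85). The latest of these is minute 85, so quantification runs minute 85 to 85 + 70 = minute 155.
Imaging waits on the centrifuge run (finishes minute 75), so it starts at minute 75 and finishes at 75 + 30 = minute 105.
After the centrifuge run (finishes minute 75, plus 10-minute gap → minute 85), secondary incubation can start at minute 85 and finishes at minute 125.
Data upload needs all of secondary incubation (finishes minute 125); imaging (finishes minute 105). That puts its earliest start at minute 125; it finishes at 125 + 40 = minute 165.
All tasks are finished once the last one completes. Finish times: Lysis at 60, Incubation at 40, The centrifuge run at 75, Secondary incubation at 125, Imaging at 105, Quantification at 155, Data upload at 165. The latest is minute 165.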